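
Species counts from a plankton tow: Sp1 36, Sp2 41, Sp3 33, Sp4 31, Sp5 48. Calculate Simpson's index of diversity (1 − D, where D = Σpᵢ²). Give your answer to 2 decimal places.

Total N = 36+41+33+31+48 = 189, so the proportions are 0.1905, 0.2169, 0.1746, 0.164, 0.254 (working shown to 4 dp, full precision carried).
D = 0.1905² + 0.2169² + 0.1746² + 0.164² + 0.254² = 0.0363 + 0.0471 + 0.0305 + 0.0269 + 0.0645 = 0.2052.
So 1 − D = 0.7948, i.e. 0.79 to 2 decimal places.

0.79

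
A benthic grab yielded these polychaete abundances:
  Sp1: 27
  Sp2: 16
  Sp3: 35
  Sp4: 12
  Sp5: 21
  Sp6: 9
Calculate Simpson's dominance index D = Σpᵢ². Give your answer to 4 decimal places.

0.1997

Total N = 27+16+35+12+21+9 = 120, so the proportions are 0.225, 0.133333, 0.291667, 0.1, 0.175, 0.075 (working shown to 6 dp, full precision carried).
D = 0.225² + 0.133333² + 0.291667² + 0.1² + 0.175² + 0.075² = 0.050625 + 0.017778 + 0.085069 + 0.010000 + 0.030625 + 0.005625 = 0.199722.
To 4 decimal places, D = 0.1997.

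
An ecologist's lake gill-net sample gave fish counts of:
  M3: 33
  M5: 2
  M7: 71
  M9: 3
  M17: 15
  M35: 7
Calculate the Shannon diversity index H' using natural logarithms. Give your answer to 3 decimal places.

Total N = 33+2+71+3+15+7 = 131, so the proportions are 0.25191, 0.01527, 0.54198, 0.0229, 0.1145, 0.05344 (working shown to 5 dp, full precision carried).
Each pᵢ ln pᵢ term: 0.25191×(-1.37869)=-0.34730, 0.01527×(-4.18205)=-0.06385, 0.54198×(-0.61252)=-0.33198, 0.0229×(-3.77659)=-0.08649, 0.1145×(-2.16715)=-0.24815, 0.05344×(-2.92929)=-0.15653.
Sum = -1.23429, so H' = 1.234.

1.234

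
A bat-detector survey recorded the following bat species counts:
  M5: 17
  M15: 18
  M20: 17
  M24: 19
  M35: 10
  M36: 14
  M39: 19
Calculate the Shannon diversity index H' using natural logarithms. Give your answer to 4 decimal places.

Total N = 17+18+17+19+10+14+19 = 114, so the proportions are 0.149123, 0.157895, 0.149123, 0.166667, 0.087719, 0.122807, 0.166667 (working shown to 6 dp, full precision carried).
Each pᵢ ln pᵢ term: 0.149123×(-1.902985)=-0.283778, 0.157895×(-1.845827)=-0.291446, 0.149123×(-1.902985)=-0.283778, 0.166667×(-1.791759)=-0.298627, 0.087719×(-2.433613)=-0.213475, 0.122807×(-2.097141)=-0.257544, 0.166667×(-1.791759)=-0.298627.
Sum = -1.927275, so H' = 1.9273.

1.9273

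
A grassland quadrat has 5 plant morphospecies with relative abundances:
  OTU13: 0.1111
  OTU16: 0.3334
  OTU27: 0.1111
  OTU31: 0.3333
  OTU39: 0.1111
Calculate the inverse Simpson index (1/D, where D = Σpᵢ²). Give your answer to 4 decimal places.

D = 0.1111² + 0.3334² + 0.1111² + 0.3333² + 0.1111² = 0.01234321 + 0.11115556 + 0.01234321 + 0.11108889 + 0.01234321 = 0.25927408 (working shown to 8 dp, full precision carried).
So 1/D = 3.856922, i.e. 3.8569 to 4 decimal places.

3.8569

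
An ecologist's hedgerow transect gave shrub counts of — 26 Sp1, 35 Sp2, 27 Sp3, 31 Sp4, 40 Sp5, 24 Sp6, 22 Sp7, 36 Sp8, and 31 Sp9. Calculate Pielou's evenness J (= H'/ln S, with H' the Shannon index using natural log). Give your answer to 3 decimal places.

0.992

Total N = 26+35+27+31+40+24+22+36+31 = 272, so the proportions are 0.09559, 0.12868, 0.09926, 0.11397, 0.14706, 0.08824, 0.08088, 0.13235, 0.11397 (working shown to 5 dp, full precision carried).
H' = −Σ pᵢ ln pᵢ = −((-0.22441) + (-0.26385) + (-0.22930) + (-0.24752) + (-0.28190) + (-0.21421) + (-0.20340) + (-0.26766) + (-0.24752)) = 2.17977.
With S = 9 species, ln S = 2.19722, so J = 2.17977/2.19722 = 0.99206, i.e. 0.992 to 3 decimal places.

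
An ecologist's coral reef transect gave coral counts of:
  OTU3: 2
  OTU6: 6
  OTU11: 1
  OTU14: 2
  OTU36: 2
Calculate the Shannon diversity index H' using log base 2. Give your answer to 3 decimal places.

2.046

Total N = 2+6+1+2+2 = 13, so the proportions are 0.15385, 0.46154, 0.07692, 0.15385, 0.15385 (working shown to 5 dp, full precision carried).
Each pᵢ log₂ pᵢ term: 0.15385×(-2.70044)=-0.41545, 0.46154×(-1.11548)=-0.51484, 0.07692×(-3.70044)=-0.28465, 0.15385×(-2.70044)=-0.41545, 0.15385×(-2.70044)=-0.41545.
Sum = -2.04584, so H' = 2.046.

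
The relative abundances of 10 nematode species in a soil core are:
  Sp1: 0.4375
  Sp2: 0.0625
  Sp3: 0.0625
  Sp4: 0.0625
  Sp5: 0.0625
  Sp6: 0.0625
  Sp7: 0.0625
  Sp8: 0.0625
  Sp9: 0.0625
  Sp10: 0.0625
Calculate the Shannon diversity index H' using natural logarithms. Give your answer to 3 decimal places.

1.921

Each pᵢ ln pᵢ term (working shown to 5 dp, full precision carried): 0.4375×(-0.82668)=-0.36167, 0.0625×(-2.77259)=-0.17329, 0.0625×(-2.77259)=-0.17329, 0.0625×(-2.77259)=-0.17329, 0.0625×(-2.77259)=-0.17329, 0.0625×(-2.77259)=-0.17329, 0.0625×(-2.77259)=-0.17329, 0.0625×(-2.77259)=-0.17329, 0.0625×(-2.77259)=-0.17329, 0.0625×(-2.77259)=-0.17329.
Sum = -1.92125, so H' = 1.921.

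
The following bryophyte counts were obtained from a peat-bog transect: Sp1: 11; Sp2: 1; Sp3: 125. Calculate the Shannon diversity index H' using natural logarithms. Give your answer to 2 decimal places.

0.32

Total N = 11+1+125 = 137, so the proportions are 0.0803, 0.0073, 0.9124 (working shown to 4 dp, full precision carried).
Each pᵢ ln pᵢ term: 0.0803×(-2.5221)=-0.2025, 0.0073×(-4.9200)=-0.0359, 0.9124×(-0.0917)=-0.0836.
Sum = -0.3221, so H' = 0.32.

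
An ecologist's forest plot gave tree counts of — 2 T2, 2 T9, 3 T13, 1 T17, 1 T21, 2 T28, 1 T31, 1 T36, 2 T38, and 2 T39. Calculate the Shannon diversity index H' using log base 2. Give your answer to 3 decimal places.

Total N = 2+2+3+1+1+2+1+1+2+2 = 17, so the proportions are 0.11765, 0.11765, 0.17647, 0.05882, 0.05882, 0.11765, 0.05882, 0.05882, 0.11765, 0.11765 (working shown to 5 dp, full precision carried).
Each pᵢ log₂ pᵢ term: 0.11765×(-3.08746)=-0.36323, 0.11765×(-3.08746)=-0.36323, 0.17647×(-2.50250)=-0.44162, 0.05882×(-4.08746)=-0.24044, 0.05882×(-4.08746)=-0.24044, 0.11765×(-3.08746)=-0.36323, 0.05882×(-4.08746)=-0.24044, 0.05882×(-4.08746)=-0.24044, 0.11765×(-3.08746)=-0.36323, 0.11765×(-3.08746)=-0.36323.
Sum = -3.21953, so H' = 3.220.

3.220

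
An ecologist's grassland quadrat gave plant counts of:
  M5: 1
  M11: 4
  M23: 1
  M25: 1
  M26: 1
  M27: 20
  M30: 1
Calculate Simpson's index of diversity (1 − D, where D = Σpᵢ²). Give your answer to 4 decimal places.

0.4994

Total N = 1+4+1+1+1+20+1 = 29, so the proportions are 0.034483, 0.137931, 0.034483, 0.034483, 0.034483, 0.689655, 0.034483 (working shown to 6 dp, full precision carried).
D = 0.034483² + 0.137931² + 0.034483² + 0.034483² + 0.034483² + 0.689655² + 0.034483² = 0.001189 + 0.019025 + 0.001189 + 0.001189 + 0.001189 + 0.475624 + 0.001189 = 0.500595.
So 1 − D = 0.499405, i.e. 0.4994 to 4 decimal places.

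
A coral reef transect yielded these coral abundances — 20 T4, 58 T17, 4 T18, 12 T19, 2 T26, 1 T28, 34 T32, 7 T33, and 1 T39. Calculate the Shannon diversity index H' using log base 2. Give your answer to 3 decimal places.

2.286

Total N = 20+58+4+12+2+1+34+7+1 = 139, so the proportions are 0.14388, 0.41727, 0.02878, 0.08633, 0.01439, 0.00719, 0.2446, 0.05036, 0.00719 (working shown to 5 dp, full precision carried).
Each pᵢ log₂ pᵢ term: 0.14388×(-2.79701)=-0.40245, 0.41727×(-1.26096)=-0.52616, 0.02878×(-5.11894)=-0.14731, 0.08633×(-3.53398)=-0.30509, 0.01439×(-6.11894)=-0.08804, 0.00719×(-7.11894)=-0.05122, 0.2446×(-2.03148)=-0.49691, 0.05036×(-4.31159)=-0.21713, 0.00719×(-7.11894)=-0.05122.
Sum = -2.28551, so H' = 2.286.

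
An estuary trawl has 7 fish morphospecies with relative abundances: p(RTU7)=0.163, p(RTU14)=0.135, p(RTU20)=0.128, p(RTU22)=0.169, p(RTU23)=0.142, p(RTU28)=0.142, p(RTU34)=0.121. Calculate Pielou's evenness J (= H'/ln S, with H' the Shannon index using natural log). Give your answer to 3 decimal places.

H' = −Σ pᵢ ln pᵢ = −((-0.29568) + (-0.27033) + (-0.26313) + (-0.30046) + (-0.27717) + (-0.27717) + (-0.25555)) = 1.93950 (working shown to 5 dp, full precision carried).
With S = 7 species, ln S = 1.94591, so J = 1.93950/1.94591 = 0.99671, i.e. 0.997 to 3 decimal places.

0.997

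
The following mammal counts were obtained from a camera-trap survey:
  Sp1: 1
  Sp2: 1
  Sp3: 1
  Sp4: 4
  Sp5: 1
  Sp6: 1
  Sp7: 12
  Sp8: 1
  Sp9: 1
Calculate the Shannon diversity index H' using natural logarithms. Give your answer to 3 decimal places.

1.598

Total N = 1+1+1+4+1+1+12+1+1 = 23, so the proportions are 0.04348, 0.04348, 0.04348, 0.17391, 0.04348, 0.04348, 0.52174, 0.04348, 0.04348 (working shown to 5 dp, full precision carried).
Each pᵢ ln pᵢ term: 0.04348×(-3.13549)=-0.13633, 0.04348×(-3.13549)=-0.13633, 0.04348×(-3.13549)=-0.13633, 0.17391×(-1.74920)=-0.30421, 0.04348×(-3.13549)=-0.13633, 0.04348×(-3.13549)=-0.13633, 0.52174×(-0.65059)=-0.33944, 0.04348×(-3.13549)=-0.13633, 0.04348×(-3.13549)=-0.13633.
Sum = -1.59793, so H' = 1.598.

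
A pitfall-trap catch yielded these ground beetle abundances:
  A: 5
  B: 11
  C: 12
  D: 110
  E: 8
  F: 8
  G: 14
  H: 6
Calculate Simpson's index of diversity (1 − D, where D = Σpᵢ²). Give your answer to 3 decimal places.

Total N = 5+11+12+110+8+8+14+6 = 174, so the proportions are 0.02874, 0.06322, 0.06897, 0.63218, 0.04598, 0.04598, 0.08046, 0.03448 (working shown to 5 dp, full precision carried).
D = 0.02874² + 0.06322² + 0.06897² + 0.63218² + 0.04598² + 0.04598² + 0.08046² + 0.03448² = 0.00083 + 0.00400 + 0.00476 + 0.39966 + 0.00211 + 0.00211 + 0.00647 + 0.00119 = 0.42113.
So 1 − D = 0.57887, i.e. 0.579 to 3 decimal places.

0.579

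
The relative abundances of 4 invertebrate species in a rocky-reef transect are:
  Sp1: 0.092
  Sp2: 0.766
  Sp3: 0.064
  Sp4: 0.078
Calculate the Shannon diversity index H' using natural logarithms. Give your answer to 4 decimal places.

0.7986

Each pᵢ ln pᵢ term (working shown to 6 dp, full precision carried): 0.092×(-2.385967)=-0.219509, 0.766×(-0.266573)=-0.204195, 0.064×(-2.748872)=-0.175928, 0.078×(-2.551046)=-0.198982.
Sum = -0.798613, so H' = 0.7986.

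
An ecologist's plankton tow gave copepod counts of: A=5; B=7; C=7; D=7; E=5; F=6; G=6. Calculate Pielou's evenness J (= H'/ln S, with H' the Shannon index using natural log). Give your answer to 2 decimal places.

Total N = 5+7+7+7+5+6+6 = 43, so the proportions are 0.1163, 0.1628, 0.1628, 0.1628, 0.1163, 0.1395, 0.1395 (working shown to 4 dp, full precision carried).
H' = −Σ pᵢ ln pᵢ = −((-0.2502) + (-0.2955) + (-0.2955) + (-0.2955) + (-0.2502) + (-0.2748) + (-0.2748)) = 1.9366.
With S = 7 species, ln S = 1.9459, so J = 1.9366/1.9459 = 0.9952, i.e. 1.00 to 2 decimal places.

1.00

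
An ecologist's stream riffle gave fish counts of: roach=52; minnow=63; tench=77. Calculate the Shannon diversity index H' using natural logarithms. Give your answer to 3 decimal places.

1.086

Total N = 52+63+77 = 192, so the proportions are 0.27083, 0.32812, 0.40104 (working shown to 5 dp, full precision carried).
Each pᵢ ln pᵢ term: 0.27083×(-1.30625)=-0.35378, 0.32812×(-1.11436)=-0.36565, 0.40104×(-0.91369)=-0.36643.
Sum = -1.08585, so H' = 1.086.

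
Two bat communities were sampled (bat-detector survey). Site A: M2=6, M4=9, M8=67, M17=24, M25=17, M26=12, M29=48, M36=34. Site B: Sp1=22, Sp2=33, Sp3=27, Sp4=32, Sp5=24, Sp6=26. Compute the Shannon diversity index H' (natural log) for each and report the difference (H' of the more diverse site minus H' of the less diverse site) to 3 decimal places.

Site A: N=217, proportions 0.02765, 0.04147, 0.30876, 0.1106, 0.07834, 0.0553, 0.2212, 0.15668, giving H' = 1.82132 (working shown to 5 dp, full precision carried).
Site B: N=164, proportions 0.13415, 0.20122, 0.16463, 0.19512, 0.14634, 0.15854, giving H' = 1.78119.
Difference = |1.82132 − 1.78119| = 0.04013, i.e. 0.040 to 3 decimal places.

0.040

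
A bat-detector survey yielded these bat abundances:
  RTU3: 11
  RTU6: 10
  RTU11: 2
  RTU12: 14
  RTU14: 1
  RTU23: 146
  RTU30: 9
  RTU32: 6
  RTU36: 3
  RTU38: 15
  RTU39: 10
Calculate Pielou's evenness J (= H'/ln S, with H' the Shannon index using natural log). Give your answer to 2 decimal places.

0.59

Total N = 11+10+2+14+1+146+9+6+3+15+10 = 227, so the proportions are 0.0485, 0.0441, 0.0088, 0.0617, 0.0044, 0.6432, 0.0396, 0.0264, 0.0132, 0.0661, 0.0441 (working shown to 4 dp, full precision carried).
H' = −Σ pᵢ ln pᵢ = −((-0.1467) + (-0.1375) + (-0.0417) + (-0.1718) + (-0.0239) + (-0.2839) + (-0.1280) + (-0.0960) + (-0.0572) + (-0.1795) + (-0.1375)) = 1.4038.
With S = 11 species, ln S = 2.3979, so J = 1.4038/2.3979 = 0.5854, i.e. 0.59 to 2 decimal places.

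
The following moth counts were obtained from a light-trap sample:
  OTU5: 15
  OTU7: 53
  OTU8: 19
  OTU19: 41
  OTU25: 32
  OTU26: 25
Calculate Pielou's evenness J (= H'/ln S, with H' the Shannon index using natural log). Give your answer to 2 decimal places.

0.95

Total N = 15+53+19+41+32+25 = 185, so the proportions are 0.0811, 0.2865, 0.1027, 0.2216, 0.173, 0.1351 (working shown to 4 dp, full precision carried).
H' = −Σ pᵢ ln pᵢ = −((-0.2037) + (-0.3581) + (-0.2337) + (-0.3339) + (-0.3035) + (-0.2705)) = 1.7035.
With S = 6 species, ln S = 1.7918, so J = 1.7035/1.7918 = 0.9507, i.e. 0.95 to 2 decimal places.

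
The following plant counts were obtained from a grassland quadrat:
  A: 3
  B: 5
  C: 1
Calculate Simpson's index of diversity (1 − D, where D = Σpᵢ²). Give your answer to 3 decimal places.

0.568

Total N = 3+5+1 = 9, so the proportions are 0.33333, 0.55556, 0.11111 (working shown to 5 dp, full precision carried).
D = 0.33333² + 0.55556² + 0.11111² = 0.11111 + 0.30864 + 0.01235 = 0.43210.
So 1 − D = 0.56790, i.e. 0.568 to 3 decimal places.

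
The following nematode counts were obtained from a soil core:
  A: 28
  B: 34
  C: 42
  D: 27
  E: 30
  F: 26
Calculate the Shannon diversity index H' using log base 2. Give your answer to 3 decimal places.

2.564

Total N = 28+34+42+27+30+26 = 187, so the proportions are 0.14973, 0.18182, 0.2246, 0.14439, 0.16043, 0.13904 (working shown to 5 dp, full precision carried).
Each pᵢ log₂ pᵢ term: 0.14973×(-2.73954)=-0.41020, 0.18182×(-2.45943)=-0.44717, 0.2246×(-2.15458)=-0.48392, 0.14439×(-2.79201)=-0.40312, 0.16043×(-2.64000)=-0.42353, 0.13904×(-2.84645)=-0.39576.
Sum = -2.56370, so H' = 2.564.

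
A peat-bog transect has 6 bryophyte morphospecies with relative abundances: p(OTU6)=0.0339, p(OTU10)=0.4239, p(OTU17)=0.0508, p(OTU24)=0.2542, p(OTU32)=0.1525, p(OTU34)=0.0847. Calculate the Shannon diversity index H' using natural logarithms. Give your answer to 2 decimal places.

1.47

Each pᵢ ln pᵢ term (working shown to 4 dp, full precision carried): 0.0339×(-3.3843)=-0.1147, 0.4239×(-0.8583)=-0.3638, 0.0508×(-2.9799)=-0.1514, 0.2542×(-1.3696)=-0.3482, 0.1525×(-1.8806)=-0.2868, 0.0847×(-2.4686)=-0.2091.
Sum = -1.4740, so H' = 1.47.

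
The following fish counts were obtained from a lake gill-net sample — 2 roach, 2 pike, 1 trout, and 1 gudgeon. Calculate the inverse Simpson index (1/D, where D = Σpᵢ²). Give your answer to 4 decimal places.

Total N = 2+2+1+1 = 6, so the proportions are 0.33333333, 0.33333333, 0.16666667, 0.16666667 (working shown to 8 dp, full precision carried).
D = 0.33333333² + 0.33333333² + 0.16666667² + 0.16666667² = 0.11111111 + 0.11111111 + 0.02777778 + 0.02777778 = 0.27777778.
So 1/D = 3.600000, i.e. 3.6000 to 4 decimal places.

3.6000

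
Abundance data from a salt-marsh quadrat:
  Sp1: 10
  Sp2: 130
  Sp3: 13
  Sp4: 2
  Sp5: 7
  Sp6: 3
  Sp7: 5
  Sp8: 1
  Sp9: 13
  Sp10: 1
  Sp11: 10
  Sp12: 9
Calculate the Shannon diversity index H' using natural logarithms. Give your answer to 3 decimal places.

1.438

Total N = 10+130+13+2+7+3+5+1+13+1+10+9 = 204, so the proportions are 0.04902, 0.63725, 0.06373, 0.0098, 0.03431, 0.01471, 0.02451, 0.0049, 0.06373, 0.0049, 0.04902, 0.04412 (working shown to 5 dp, full precision carried).
Each pᵢ ln pᵢ term: 0.04902×(-3.01553)=-0.14782, 0.63725×(-0.45059)=-0.28714, 0.06373×(-2.75317)=-0.17545, 0.0098×(-4.62497)=-0.04534, 0.03431×(-3.37221)=-0.11571, 0.01471×(-4.21951)=-0.06205, 0.02451×(-3.70868)=-0.09090, 0.0049×(-5.31812)=-0.02607, 0.06373×(-2.75317)=-0.17545, 0.0049×(-5.31812)=-0.02607, 0.04902×(-3.01553)=-0.14782, 0.04412×(-3.12090)=-0.13769.
Sum = -1.43750, so H' = 1.438.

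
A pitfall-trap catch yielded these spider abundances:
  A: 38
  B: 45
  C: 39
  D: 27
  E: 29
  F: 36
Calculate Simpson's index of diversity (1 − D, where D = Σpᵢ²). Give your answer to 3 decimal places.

0.828

Total N = 38+45+39+27+29+36 = 214, so the proportions are 0.17757, 0.21028, 0.18224, 0.12617, 0.13551, 0.16822 (working shown to 5 dp, full precision carried).
D = 0.17757² + 0.21028² + 0.18224² + 0.12617² + 0.13551² + 0.16822² = 0.03153 + 0.04422 + 0.03321 + 0.01592 + 0.01836 + 0.02830 = 0.17154.
So 1 − D = 0.82846, i.e. 0.828 to 3 decimal places.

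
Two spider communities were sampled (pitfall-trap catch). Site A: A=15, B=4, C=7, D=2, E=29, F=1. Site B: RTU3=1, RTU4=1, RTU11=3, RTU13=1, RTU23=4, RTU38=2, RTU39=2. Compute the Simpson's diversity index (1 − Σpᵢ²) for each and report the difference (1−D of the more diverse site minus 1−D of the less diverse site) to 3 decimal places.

Site A: N=58, proportions 0.25862, 0.06897, 0.12069, 0.03448, 0.5, 0.01724, giving 1−D = 0.66231 (working shown to 5 dp, full precision carried).
Site B: N=14, proportions 0.07143, 0.07143, 0.21429, 0.07143, 0.28571, 0.14286, 0.14286, giving 1−D = 0.81633.
Difference = |0.66231 − 0.81633| = 0.15402, i.e. 0.154 to 3 decimal places.

0.154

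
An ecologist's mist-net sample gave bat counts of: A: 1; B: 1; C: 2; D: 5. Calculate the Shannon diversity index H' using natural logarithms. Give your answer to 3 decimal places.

Total N = 1+1+2+5 = 9, so the proportions are 0.11111, 0.11111, 0.22222, 0.55556 (working shown to 5 dp, full precision carried).
Each pᵢ ln pᵢ term: 0.11111×(-2.19722)=-0.24414, 0.11111×(-2.19722)=-0.24414, 0.22222×(-1.50408)=-0.33424, 0.55556×(-0.58779)=-0.32655.
Sum = -1.14906, so H' = 1.149.

1.149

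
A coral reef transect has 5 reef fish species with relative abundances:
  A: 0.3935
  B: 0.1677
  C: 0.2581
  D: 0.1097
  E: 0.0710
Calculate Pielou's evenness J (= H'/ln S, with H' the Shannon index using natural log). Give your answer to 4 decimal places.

H' = −Σ pᵢ ln pᵢ = −((-0.367007) + (-0.299442) + (-0.349573) + (-0.242438) + (-0.187800)) = 1.446260 (working shown to 6 dp, full precision carried).
With S = 5 species, ln S = 1.609438, so J = 1.446260/1.609438 = 0.898612, i.e. 0.8986 to 4 decimal places.

0.8986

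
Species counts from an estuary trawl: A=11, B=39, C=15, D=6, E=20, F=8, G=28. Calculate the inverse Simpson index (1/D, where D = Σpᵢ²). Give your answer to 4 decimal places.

Total N = 11+39+15+6+20+8+28 = 127, so the proportions are 0.08661417, 0.30708661, 0.11811024, 0.04724409, 0.15748031, 0.06299213, 0.22047244 (working shown to 8 dp, full precision carried).
D = 0.08661417² + 0.30708661² + 0.11811024² + 0.04724409² + 0.15748031² + 0.06299213² + 0.22047244² = 0.00750202 + 0.09430219 + 0.01395003 + 0.00223200 + 0.02480005 + 0.00396801 + 0.04860810 = 0.19536239.
So 1/D = 5.118692, i.e. 5.1187 to 4 decimal places.

5.1187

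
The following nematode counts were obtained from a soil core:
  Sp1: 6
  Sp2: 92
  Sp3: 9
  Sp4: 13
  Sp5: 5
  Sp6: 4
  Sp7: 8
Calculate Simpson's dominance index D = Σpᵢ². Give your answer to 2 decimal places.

Total N = 6+92+9+13+5+4+8 = 137, so the proportions are 0.0438, 0.6715, 0.0657, 0.0949, 0.0365, 0.0292, 0.0584 (working shown to 4 dp, full precision carried).
D = 0.0438² + 0.6715² + 0.0657² + 0.0949² + 0.0365² + 0.0292² + 0.0584² = 0.0019 + 0.4510 + 0.0043 + 0.0090 + 0.0013 + 0.0009 + 0.0034 = 0.4718.
To 2 decimal places, D = 0.47.

0.47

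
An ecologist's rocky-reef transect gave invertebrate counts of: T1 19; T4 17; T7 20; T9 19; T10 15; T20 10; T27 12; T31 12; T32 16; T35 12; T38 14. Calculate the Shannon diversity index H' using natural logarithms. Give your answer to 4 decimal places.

2.3748

Total N = 19+17+20+19+15+10+12+12+16+12+14 = 166, so the proportions are 0.114458, 0.10241, 0.120482, 0.114458, 0.090361, 0.060241, 0.072289, 0.072289, 0.096386, 0.072289, 0.084337 (working shown to 6 dp, full precision carried).
Each pᵢ ln pᵢ term: 0.114458×(-2.167549)=-0.248093, 0.10241×(-2.278774)=-0.233368, 0.120482×(-2.116256)=-0.254971, 0.114458×(-2.167549)=-0.248093, 0.090361×(-2.403938)=-0.217223, 0.060241×(-2.809403)=-0.169241, 0.072289×(-2.627081)=-0.189909, 0.072289×(-2.627081)=-0.189909, 0.096386×(-2.339399)=-0.225484, 0.072289×(-2.627081)=-0.189909, 0.084337×(-2.472930)=-0.208560.
Sum = -2.374762, so H' = 2.3748.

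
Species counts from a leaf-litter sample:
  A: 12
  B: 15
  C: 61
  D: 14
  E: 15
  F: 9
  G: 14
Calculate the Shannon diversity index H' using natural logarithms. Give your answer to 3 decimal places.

1.688

Total N = 12+15+61+14+15+9+14 = 140, so the proportions are 0.08571, 0.10714, 0.43571, 0.1, 0.10714, 0.06429, 0.1 (working shown to 5 dp, full precision carried).
Each pᵢ ln pᵢ term: 0.08571×(-2.45674)=-0.21058, 0.10714×(-2.23359)=-0.23931, 0.43571×(-0.83077)=-0.36198, 0.1×(-2.30259)=-0.23026, 0.10714×(-2.23359)=-0.23931, 0.06429×(-2.74442)=-0.17643, 0.1×(-2.30259)=-0.23026.
Sum = -1.68813, so H' = 1.688.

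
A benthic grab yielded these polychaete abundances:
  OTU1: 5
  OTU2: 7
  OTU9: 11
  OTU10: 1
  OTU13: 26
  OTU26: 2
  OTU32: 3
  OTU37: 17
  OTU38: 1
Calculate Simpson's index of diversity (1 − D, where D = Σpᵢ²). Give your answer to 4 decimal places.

Total N = 5+7+11+1+26+2+3+17+1 = 73, so the proportions are 0.068493, 0.09589, 0.150685, 0.013699, 0.356164, 0.027397, 0.041096, 0.232877, 0.013699 (working shown to 6 dp, full precision carried).
D = 0.068493² + 0.09589² + 0.150685² + 0.013699² + 0.356164² + 0.027397² + 0.041096² + 0.232877² + 0.013699² = 0.004691 + 0.009195 + 0.022706 + 0.000188 + 0.126853 + 0.000751 + 0.001689 + 0.054232 + 0.000188 = 0.220492.
So 1 − D = 0.779508, i.e. 0.7795 to 4 decimal places.

0.7795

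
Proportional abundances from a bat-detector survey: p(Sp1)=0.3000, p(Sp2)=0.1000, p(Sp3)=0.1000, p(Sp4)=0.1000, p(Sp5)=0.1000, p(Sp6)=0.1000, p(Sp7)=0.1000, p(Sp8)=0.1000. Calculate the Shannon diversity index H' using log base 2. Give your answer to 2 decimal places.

Each pᵢ log₂ pᵢ term (working shown to 4 dp, full precision carried): 0.3×(-1.7370)=-0.5211, 0.1×(-3.3219)=-0.3322, 0.1×(-3.3219)=-0.3322, 0.1×(-3.3219)=-0.3322, 0.1×(-3.3219)=-0.3322, 0.1×(-3.3219)=-0.3322, 0.1×(-3.3219)=-0.3322, 0.1×(-3.3219)=-0.3322.
Sum = -2.8464, so H' = 2.85.

2.85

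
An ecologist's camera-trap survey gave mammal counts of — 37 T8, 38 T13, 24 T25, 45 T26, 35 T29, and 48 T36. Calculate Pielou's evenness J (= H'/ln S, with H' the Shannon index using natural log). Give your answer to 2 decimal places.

Total N = 37+38+24+45+35+48 = 227, so the proportions are 0.163, 0.1674, 0.1057, 0.1982, 0.1542, 0.2115 (working shown to 4 dp, full precision carried).
H' = −Σ pᵢ ln pᵢ = −((-0.2957) + (-0.2992) + (-0.2376) + (-0.3208) + (-0.2883) + (-0.3285)) = 1.7701.
With S = 6 species, ln S = 1.7918, so J = 1.7701/1.7918 = 0.9879, i.e. 0.99 to 2 decimal places.

0.99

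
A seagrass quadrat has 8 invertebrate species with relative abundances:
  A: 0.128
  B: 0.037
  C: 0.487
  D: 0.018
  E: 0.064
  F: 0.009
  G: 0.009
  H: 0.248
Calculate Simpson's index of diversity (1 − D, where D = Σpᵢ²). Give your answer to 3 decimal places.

D = 0.128² + 0.037² + 0.487² + 0.018² + 0.064² + 0.009² + 0.009² + 0.248² = 0.01638 + 0.00137 + 0.23717 + 0.00032 + 0.00410 + 0.00008 + 0.00008 + 0.06150 = 0.32101 (working shown to 5 dp, full precision carried).
So 1 − D = 0.67899, i.e. 0.679 to 3 decimal places.

0.679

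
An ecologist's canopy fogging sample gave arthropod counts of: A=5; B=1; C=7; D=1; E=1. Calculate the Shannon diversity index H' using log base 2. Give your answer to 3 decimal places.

1.823

Total N = 5+1+7+1+1 = 15, so the proportions are 0.33333, 0.06667, 0.46667, 0.06667, 0.06667 (working shown to 5 dp, full precision carried).
Each pᵢ log₂ pᵢ term: 0.33333×(-1.58496)=-0.52832, 0.06667×(-3.90689)=-0.26046, 0.46667×(-1.09954)=-0.51312, 0.06667×(-3.90689)=-0.26046, 0.06667×(-3.90689)=-0.26046.
Sum = -1.82282, so H' = 1.823.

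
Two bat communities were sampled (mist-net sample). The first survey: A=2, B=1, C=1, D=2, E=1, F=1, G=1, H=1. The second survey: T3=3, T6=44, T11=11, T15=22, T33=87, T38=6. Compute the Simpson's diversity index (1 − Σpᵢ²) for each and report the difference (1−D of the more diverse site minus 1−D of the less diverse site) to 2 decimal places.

0.20

The first survey: N=10, proportions 0.2, 0.1, 0.1, 0.2, 0.1, 0.1, 0.1, 0.1, giving 1−D = 0.8600 (working shown to 4 dp, full precision carried).
The second survey: N=173, proportions 0.0173, 0.2543, 0.0636, 0.1272, 0.5029, 0.0347, giving 1−D = 0.6607.
Difference = |0.8600 − 0.6607| = 0.1993, i.e. 0.20 to 2 decimal places.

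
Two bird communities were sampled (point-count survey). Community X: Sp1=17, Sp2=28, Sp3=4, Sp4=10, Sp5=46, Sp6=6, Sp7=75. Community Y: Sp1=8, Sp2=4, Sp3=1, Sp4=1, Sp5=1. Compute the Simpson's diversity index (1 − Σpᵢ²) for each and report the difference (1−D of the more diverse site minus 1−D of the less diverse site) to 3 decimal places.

Community X: N=186, proportions 0.0914, 0.15054, 0.02151, 0.05376, 0.24731, 0.03226, 0.40323, giving 1−D = 0.74084 (working shown to 5 dp, full precision carried).
Community Y: N=15, proportions 0.53333, 0.26667, 0.06667, 0.06667, 0.06667, giving 1−D = 0.63111.
Difference = |0.74084 − 0.63111| = 0.10973, i.e. 0.110 to 3 decimal places.

0.110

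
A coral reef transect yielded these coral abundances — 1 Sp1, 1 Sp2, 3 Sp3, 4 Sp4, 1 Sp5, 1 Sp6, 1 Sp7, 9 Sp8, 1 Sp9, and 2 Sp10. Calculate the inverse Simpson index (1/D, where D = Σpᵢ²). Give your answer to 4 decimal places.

4.9655

Total N = 1+1+3+4+1+1+1+9+1+2 = 24, so the proportions are 0.04166667, 0.04166667, 0.125, 0.16666667, 0.04166667, 0.04166667, 0.04166667, 0.375, 0.04166667, 0.08333333 (working shown to 8 dp, full precision carried).
D = 0.04166667² + 0.04166667² + 0.125² + 0.16666667² + 0.04166667² + 0.04166667² + 0.04166667² + 0.375² + 0.04166667² + 0.08333333² = 0.00173611 + 0.00173611 + 0.01562500 + 0.02777778 + 0.00173611 + 0.00173611 + 0.00173611 + 0.14062500 + 0.00173611 + 0.00694444 = 0.20138889.
So 1/D = 4.965517, i.e. 4.9655 to 4 decimal places.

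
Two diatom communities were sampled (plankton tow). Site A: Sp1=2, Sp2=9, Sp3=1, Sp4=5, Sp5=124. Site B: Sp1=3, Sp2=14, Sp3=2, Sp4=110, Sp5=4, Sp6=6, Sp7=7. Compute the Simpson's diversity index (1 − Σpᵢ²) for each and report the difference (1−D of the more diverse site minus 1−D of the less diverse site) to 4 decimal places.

Site A: N=141, proportions 0.014184, 0.06383, 0.007092, 0.035461, 0.879433, giving 1−D = 0.221015 (working shown to 6 dp, full precision carried).
Site B: N=146, proportions 0.020548, 0.09589, 0.013699, 0.753425, 0.027397, 0.041096, 0.047945, giving 1−D = 0.417808.
Difference = |0.221015 − 0.417808| = 0.196793, i.e. 0.1968 to 4 decimal places.

0.1968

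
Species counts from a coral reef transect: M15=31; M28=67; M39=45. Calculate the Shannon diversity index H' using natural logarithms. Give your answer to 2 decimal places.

1.05

Total N = 31+67+45 = 143, so the proportions are 0.2168, 0.4685, 0.3147 (working shown to 4 dp, full precision carried).
Each pᵢ ln pᵢ term: 0.2168×(-1.5289)=-0.3314, 0.4685×(-0.7582)=-0.3552, 0.3147×(-1.1562)=-0.3638.
Sum = -1.0505, so H' = 1.05.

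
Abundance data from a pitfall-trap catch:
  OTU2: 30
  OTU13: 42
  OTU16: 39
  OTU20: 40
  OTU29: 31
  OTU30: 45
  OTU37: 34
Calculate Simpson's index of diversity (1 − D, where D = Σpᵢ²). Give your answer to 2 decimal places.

0.85

Total N = 30+42+39+40+31+45+34 = 261, so the proportions are 0.1149, 0.1609, 0.1494, 0.1533, 0.1188, 0.1724, 0.1303 (working shown to 4 dp, full precision carried).
D = 0.1149² + 0.1609² + 0.1494² + 0.1533² + 0.1188² + 0.1724² + 0.1303² = 0.0132 + 0.0259 + 0.0223 + 0.0235 + 0.0141 + 0.0297 + 0.0170 = 0.1457.
So 1 − D = 0.8543, i.e. 0.85 to 2 decimal places.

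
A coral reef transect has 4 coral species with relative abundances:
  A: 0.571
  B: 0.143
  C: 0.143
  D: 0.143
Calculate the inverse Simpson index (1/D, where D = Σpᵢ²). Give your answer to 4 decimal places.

2.5814

D = 0.571² + 0.143² + 0.143² + 0.143² = 0.3260410 + 0.0204490 + 0.0204490 + 0.0204490 = 0.3873880 (working shown to 7 dp, full precision carried).
So 1/D = 2.581391, i.e. 2.5814 to 4 decimal places.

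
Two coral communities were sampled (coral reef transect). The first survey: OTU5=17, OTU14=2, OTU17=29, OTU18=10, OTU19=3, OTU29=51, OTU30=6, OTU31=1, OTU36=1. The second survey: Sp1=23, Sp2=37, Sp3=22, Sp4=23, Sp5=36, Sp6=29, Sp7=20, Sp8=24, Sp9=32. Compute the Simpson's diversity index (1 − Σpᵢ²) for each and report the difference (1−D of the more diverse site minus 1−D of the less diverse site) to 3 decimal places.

The first survey: N=120, proportions 0.141667, 0.016667, 0.241667, 0.083333, 0.025, 0.425, 0.05, 0.008333, 0.008333, giving 1−D = 0.730417 (working shown to 6 dp, full precision carried).
The second survey: N=246, proportions 0.093496, 0.150407, 0.089431, 0.093496, 0.146341, 0.117886, 0.081301, 0.097561, 0.130081, giving 1−D = 0.883535.
Difference = |0.730417 − 0.883535| = 0.153118, i.e. 0.153 to 3 decimal places.

0.153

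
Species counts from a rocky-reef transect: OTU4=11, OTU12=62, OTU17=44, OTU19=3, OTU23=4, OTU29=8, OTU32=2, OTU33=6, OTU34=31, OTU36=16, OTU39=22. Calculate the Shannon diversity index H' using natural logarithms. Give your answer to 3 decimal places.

1.968

Total N = 11+62+44+3+4+8+2+6+31+16+22 = 209, so the proportions are 0.05263, 0.29665, 0.21053, 0.01435, 0.01914, 0.03828, 0.00957, 0.02871, 0.14833, 0.07656, 0.10526 (working shown to 5 dp, full precision carried).
Each pᵢ ln pᵢ term: 0.05263×(-2.94444)=-0.15497, 0.29665×(-1.21520)=-0.36049, 0.21053×(-1.55814)=-0.32803, 0.01435×(-4.24372)=-0.06091, 0.01914×(-3.95604)=-0.07571, 0.03828×(-3.26289)=-0.12490, 0.00957×(-4.64919)=-0.04449, 0.02871×(-3.55057)=-0.10193, 0.14833×(-1.90835)=-0.28306, 0.07656×(-2.56975)=-0.19673, 0.10526×(-2.25129)=-0.23698.
Sum = -1.96820, so H' = 1.968.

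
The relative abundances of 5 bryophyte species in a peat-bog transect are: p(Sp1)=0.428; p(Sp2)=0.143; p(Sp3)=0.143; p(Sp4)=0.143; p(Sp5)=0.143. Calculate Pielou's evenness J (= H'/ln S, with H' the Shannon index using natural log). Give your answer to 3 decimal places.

H' = −Σ pᵢ ln pᵢ = −((-0.36321) + (-0.27812) + (-0.27812) + (-0.27812) + (-0.27812)) = 1.47570 (working shown to 5 dp, full precision carried).
With S = 5 species, ln S = 1.60944, so J = 1.47570/1.60944 = 0.91691, i.e. 0.917 to 3 decimal places.

0.917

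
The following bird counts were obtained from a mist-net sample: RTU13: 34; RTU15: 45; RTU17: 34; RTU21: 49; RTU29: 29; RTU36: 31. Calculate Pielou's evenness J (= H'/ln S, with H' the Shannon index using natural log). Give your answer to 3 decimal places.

0.989

Total N = 34+45+34+49+29+31 = 222, so the proportions are 0.15315, 0.2027, 0.15315, 0.22072, 0.13063, 0.13964 (working shown to 5 dp, full precision carried).
H' = −Σ pᵢ ln pᵢ = −((-0.28736) + (-0.32352) + (-0.28736) + (-0.33348) + (-0.26588) + (-0.27491)) = 1.77251.
With S = 6 species, ln S = 1.79176, so J = 1.77251/1.79176 = 0.98926, i.e. 0.989 to 3 decimal places.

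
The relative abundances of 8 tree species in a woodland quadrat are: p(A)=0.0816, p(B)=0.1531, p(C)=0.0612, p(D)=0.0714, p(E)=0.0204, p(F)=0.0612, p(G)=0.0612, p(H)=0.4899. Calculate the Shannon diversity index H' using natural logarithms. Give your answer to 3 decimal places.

1.622

Each pᵢ ln pᵢ term (working shown to 5 dp, full precision carried): 0.0816×(-2.50593)=-0.20448, 0.1531×(-1.87666)=-0.28732, 0.0612×(-2.79361)=-0.17097, 0.0714×(-2.63946)=-0.18846, 0.0204×(-3.89222)=-0.07940, 0.0612×(-2.79361)=-0.17097, 0.0612×(-2.79361)=-0.17097, 0.4899×(-0.71355)=-0.34957.
Sum = -1.62214, so H' = 1.622.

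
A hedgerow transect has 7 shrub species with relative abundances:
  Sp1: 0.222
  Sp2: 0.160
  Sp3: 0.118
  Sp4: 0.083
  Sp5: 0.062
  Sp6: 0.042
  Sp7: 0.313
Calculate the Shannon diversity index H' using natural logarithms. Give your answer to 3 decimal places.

Each pᵢ ln pᵢ term (working shown to 5 dp, full precision carried): 0.222×(-1.50508)=-0.33413, 0.16×(-1.83258)=-0.29321, 0.118×(-2.13707)=-0.25217, 0.083×(-2.48891)=-0.20658, 0.062×(-2.78062)=-0.17240, 0.042×(-3.17009)=-0.13314, 0.313×(-1.16155)=-0.36357.
Sum = -1.75520, so H' = 1.755.

1.755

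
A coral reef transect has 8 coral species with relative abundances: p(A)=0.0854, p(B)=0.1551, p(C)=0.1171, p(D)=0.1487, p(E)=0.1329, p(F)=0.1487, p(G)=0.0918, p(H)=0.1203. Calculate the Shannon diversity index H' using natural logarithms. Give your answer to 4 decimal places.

2.0593

Each pᵢ ln pᵢ term (working shown to 6 dp, full precision carried): 0.0854×(-2.460409)=-0.210119, 0.1551×(-1.863685)=-0.289058, 0.1171×(-2.144727)=-0.251148, 0.1487×(-1.905824)=-0.283396, 0.1329×(-2.018158)=-0.268213, 0.1487×(-1.905824)=-0.283396, 0.0918×(-2.388143)=-0.219232, 0.1203×(-2.117767)=-0.254767.
Sum = -2.059328, so H' = 2.0593.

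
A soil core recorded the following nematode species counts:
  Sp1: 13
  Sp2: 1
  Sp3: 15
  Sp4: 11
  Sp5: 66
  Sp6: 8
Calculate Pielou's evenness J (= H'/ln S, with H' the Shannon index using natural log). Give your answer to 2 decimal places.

0.72

Total N = 13+1+15+11+66+8 = 114, so the proportions are 0.114, 0.0088, 0.1316, 0.0965, 0.5789, 0.0702 (working shown to 4 dp, full precision carried).
H' = −Σ pᵢ ln pᵢ = −((-0.2476) + (-0.0415) + (-0.2669) + (-0.2256) + (-0.3164) + (-0.1864)) = 1.2845.
With S = 6 species, ln S = 1.7918, so J = 1.2845/1.7918 = 0.7169, i.e. 0.72 to 2 decimal places.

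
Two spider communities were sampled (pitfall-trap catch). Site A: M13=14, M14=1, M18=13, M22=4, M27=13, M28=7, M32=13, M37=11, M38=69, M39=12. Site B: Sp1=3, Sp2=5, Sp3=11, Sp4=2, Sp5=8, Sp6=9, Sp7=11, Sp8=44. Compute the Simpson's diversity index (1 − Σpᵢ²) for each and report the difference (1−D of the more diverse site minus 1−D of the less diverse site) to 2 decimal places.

Site A: N=157, proportions 0.0892, 0.0064, 0.0828, 0.0255, 0.0828, 0.0446, 0.0828, 0.0701, 0.4395, 0.0764, giving 1−D = 0.7649 (working shown to 4 dp, full precision carried).
Site B: N=93, proportions 0.0323, 0.0538, 0.1183, 0.0215, 0.086, 0.0968, 0.1183, 0.4731, giving 1−D = 0.7270.
Difference = |0.7649 − 0.7270| = 0.0379, i.e. 0.04 to 2 decimal places.

0.04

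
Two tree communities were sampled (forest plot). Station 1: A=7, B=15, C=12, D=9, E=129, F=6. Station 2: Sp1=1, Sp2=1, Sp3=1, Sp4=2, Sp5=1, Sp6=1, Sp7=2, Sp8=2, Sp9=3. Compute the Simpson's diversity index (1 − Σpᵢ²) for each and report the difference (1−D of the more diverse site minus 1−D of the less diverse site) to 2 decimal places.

Station 1: N=178, proportions 0.03933, 0.08427, 0.06742, 0.05056, 0.72472, 0.03371, giving 1−D = 0.45790 (working shown to 5 dp, full precision carried).
Station 2: N=14, proportions 0.07143, 0.07143, 0.07143, 0.14286, 0.07143, 0.07143, 0.14286, 0.14286, 0.21429, giving 1−D = 0.86735.
Difference = |0.45790 − 0.86735| = 0.40945, i.e. 0.41 to 2 decimal places.

0.41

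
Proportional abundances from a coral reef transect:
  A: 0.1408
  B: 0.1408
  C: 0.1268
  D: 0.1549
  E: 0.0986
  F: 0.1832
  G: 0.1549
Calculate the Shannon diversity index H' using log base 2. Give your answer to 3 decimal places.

2.786

Each pᵢ log₂ pᵢ term (working shown to 5 dp, full precision carried): 0.1408×(-2.82828)=-0.39822, 0.1408×(-2.82828)=-0.39822, 0.1268×(-2.97937)=-0.37778, 0.1549×(-2.69059)=-0.41677, 0.0986×(-3.34227)=-0.32955, 0.1832×(-2.44851)=-0.44857, 0.1549×(-2.69059)=-0.41677.
Sum = -2.78589, so H' = 2.786.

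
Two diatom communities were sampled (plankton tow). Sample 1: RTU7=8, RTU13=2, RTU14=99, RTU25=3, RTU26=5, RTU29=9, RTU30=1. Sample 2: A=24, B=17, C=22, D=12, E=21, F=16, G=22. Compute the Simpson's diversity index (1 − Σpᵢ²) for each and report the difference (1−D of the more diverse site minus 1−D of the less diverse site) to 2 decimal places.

0.47

Sample 1: N=127, proportions 0.063, 0.0157, 0.7795, 0.0236, 0.0394, 0.0709, 0.0079, giving 1−D = 0.3809 (working shown to 4 dp, full precision carried).
Sample 2: N=134, proportions 0.1791, 0.1269, 0.1642, 0.0896, 0.1567, 0.1194, 0.1642, giving 1−D = 0.8511.
Difference = |0.3809 − 0.8511| = 0.4702, i.e. 0.47 to 2 decimal places.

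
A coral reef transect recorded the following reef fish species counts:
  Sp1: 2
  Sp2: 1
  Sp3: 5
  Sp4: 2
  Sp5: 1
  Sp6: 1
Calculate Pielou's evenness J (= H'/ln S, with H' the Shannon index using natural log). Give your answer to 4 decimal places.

0.8836

Total N = 2+1+5+2+1+1 = 12, so the proportions are 0.166667, 0.083333, 0.416667, 0.166667, 0.083333, 0.083333 (working shown to 6 dp, full precision carried).
H' = −Σ pᵢ ln pᵢ = −((-0.298627) + (-0.207076) + (-0.364779) + (-0.298627) + (-0.207076) + (-0.207076)) = 1.583258.
With S = 6 species, ln S = 1.791759, so J = 1.583258/1.791759 = 0.883633, i.e. 0.8836 to 4 decimal places.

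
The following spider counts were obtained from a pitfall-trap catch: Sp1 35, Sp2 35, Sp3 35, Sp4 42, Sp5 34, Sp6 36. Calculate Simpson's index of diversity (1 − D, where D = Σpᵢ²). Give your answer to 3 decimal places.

Total N = 35+35+35+42+34+36 = 217, so the proportions are 0.16129, 0.16129, 0.16129, 0.19355, 0.15668, 0.1659 (working shown to 5 dp, full precision carried).
D = 0.16129² + 0.16129² + 0.16129² + 0.19355² + 0.15668² + 0.1659² = 0.02601 + 0.02601 + 0.02601 + 0.03746 + 0.02455 + 0.02752 = 0.16758.
So 1 − D = 0.83242, i.e. 0.832 to 3 decimal places.

0.832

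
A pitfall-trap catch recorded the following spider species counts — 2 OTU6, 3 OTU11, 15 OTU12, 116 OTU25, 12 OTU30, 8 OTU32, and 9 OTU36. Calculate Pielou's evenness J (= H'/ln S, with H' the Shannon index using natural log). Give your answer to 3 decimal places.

Total N = 2+3+15+116+12+8+9 = 165, so the proportions are 0.01212, 0.01818, 0.09091, 0.70303, 0.07273, 0.04848, 0.05455 (working shown to 5 dp, full precision carried).
H' = −Σ pᵢ ln pᵢ = −((-0.05349) + (-0.07286) + (-0.21799) + (-0.24772) + (-0.19062) + (-0.14674) + (-0.15866)) = 1.08807.
With S = 7 species, ln S = 1.94591, so J = 1.08807/1.94591 = 0.55916, i.e. 0.559 to 3 decimal places.

0.559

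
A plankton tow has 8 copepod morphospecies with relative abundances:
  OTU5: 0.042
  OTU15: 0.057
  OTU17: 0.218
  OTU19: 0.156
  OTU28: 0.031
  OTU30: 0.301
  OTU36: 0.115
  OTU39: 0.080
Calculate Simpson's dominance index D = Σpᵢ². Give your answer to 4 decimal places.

D = 0.042² + 0.057² + 0.218² + 0.156² + 0.031² + 0.301² + 0.115² + 0.08² = 0.001764 + 0.003249 + 0.047524 + 0.024336 + 0.000961 + 0.090601 + 0.013225 + 0.006400 = 0.188060 (working shown to 6 dp, full precision carried).
To 4 decimal places, D = 0.1881.

0.1881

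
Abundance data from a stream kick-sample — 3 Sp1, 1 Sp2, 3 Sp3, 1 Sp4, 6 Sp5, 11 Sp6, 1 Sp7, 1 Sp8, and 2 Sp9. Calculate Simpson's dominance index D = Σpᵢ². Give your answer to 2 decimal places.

0.22

Total N = 3+1+3+1+6+11+1+1+2 = 29, so the proportions are 0.1034, 0.0345, 0.1034, 0.0345, 0.2069, 0.3793, 0.0345, 0.0345, 0.069 (working shown to 4 dp, full precision carried).
D = 0.1034² + 0.0345² + 0.1034² + 0.0345² + 0.2069² + 0.3793² + 0.0345² + 0.0345² + 0.069² = 0.0107 + 0.0012 + 0.0107 + 0.0012 + 0.0428 + 0.1439 + 0.0012 + 0.0012 + 0.0048 = 0.2176.
To 2 decimal places, D = 0.22.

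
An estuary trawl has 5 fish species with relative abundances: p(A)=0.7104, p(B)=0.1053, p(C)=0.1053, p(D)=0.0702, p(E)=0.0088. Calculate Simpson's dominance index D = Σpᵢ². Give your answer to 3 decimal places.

0.532

D = 0.7104² + 0.1053² + 0.1053² + 0.0702² + 0.0088² = 0.50467 + 0.01109 + 0.01109 + 0.00493 + 0.00008 = 0.53185 (working shown to 5 dp, full precision carried).
To 3 decimal places, D = 0.532.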